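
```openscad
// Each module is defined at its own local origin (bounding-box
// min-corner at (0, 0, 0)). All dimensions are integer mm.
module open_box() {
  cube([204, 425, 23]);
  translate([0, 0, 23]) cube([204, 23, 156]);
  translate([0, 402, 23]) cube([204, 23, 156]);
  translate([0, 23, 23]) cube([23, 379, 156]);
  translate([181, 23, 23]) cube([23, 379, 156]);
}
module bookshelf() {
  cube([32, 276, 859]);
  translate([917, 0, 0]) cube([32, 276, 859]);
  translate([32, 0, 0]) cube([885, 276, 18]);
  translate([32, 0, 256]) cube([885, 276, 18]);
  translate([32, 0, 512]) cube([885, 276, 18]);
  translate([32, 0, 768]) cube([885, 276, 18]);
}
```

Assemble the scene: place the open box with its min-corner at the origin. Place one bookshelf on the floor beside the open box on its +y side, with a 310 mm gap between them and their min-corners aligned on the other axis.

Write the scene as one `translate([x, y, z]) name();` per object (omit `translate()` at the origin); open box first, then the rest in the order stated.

open_box();
translate([0, 735, 0]) bookshelf();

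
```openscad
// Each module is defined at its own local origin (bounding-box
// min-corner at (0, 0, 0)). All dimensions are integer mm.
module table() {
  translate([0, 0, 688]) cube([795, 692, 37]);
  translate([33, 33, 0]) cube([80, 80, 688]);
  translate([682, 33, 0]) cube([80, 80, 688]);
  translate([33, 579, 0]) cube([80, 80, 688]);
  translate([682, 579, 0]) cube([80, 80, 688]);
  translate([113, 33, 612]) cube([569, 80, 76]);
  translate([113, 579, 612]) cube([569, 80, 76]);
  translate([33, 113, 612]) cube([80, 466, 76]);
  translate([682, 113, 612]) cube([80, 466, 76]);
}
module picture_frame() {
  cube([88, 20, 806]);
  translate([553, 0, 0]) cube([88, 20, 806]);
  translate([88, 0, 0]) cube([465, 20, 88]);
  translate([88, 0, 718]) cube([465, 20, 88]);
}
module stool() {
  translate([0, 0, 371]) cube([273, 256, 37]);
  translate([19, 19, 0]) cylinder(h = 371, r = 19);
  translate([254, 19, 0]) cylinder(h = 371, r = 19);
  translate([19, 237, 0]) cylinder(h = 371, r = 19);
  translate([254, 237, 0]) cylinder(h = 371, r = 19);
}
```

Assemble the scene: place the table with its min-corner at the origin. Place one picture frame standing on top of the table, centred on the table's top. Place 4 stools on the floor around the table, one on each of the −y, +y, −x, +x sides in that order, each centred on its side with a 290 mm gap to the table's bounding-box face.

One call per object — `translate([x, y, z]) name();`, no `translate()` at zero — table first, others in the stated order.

table();
translate([77, 336, 725]) picture_frame();
translate([261, -546, 0]) stool();
translate([261, 982, 0]) stool();
translate([-563, 218, 0]) stool();
translate([1085, 218, 0]) stool();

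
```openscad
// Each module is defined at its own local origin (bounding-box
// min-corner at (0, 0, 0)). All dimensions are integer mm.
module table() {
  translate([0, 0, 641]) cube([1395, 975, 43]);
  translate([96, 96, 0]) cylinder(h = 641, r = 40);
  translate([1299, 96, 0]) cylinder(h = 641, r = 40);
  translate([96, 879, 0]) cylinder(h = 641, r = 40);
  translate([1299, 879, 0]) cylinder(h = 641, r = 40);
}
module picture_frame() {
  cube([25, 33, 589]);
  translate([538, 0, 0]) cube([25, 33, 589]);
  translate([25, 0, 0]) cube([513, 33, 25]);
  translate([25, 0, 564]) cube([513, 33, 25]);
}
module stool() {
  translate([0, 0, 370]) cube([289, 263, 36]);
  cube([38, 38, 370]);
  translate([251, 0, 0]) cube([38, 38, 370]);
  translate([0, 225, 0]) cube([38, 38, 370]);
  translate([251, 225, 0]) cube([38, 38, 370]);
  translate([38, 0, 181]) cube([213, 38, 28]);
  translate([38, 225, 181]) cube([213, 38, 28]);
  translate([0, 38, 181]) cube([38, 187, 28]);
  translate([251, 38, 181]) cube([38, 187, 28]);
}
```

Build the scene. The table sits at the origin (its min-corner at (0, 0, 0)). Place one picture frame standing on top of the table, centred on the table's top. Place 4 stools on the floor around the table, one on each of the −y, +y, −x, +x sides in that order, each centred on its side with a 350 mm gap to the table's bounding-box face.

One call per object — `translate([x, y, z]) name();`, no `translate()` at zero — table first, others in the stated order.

table();
translate([416, 471, 684]) picture_frame();
translate([553, -613, 0]) stool();
translate([553, 1325, 0]) stool();
translate([-639, 356, 0]) stool();
translate([1745, 356, 0]) stool();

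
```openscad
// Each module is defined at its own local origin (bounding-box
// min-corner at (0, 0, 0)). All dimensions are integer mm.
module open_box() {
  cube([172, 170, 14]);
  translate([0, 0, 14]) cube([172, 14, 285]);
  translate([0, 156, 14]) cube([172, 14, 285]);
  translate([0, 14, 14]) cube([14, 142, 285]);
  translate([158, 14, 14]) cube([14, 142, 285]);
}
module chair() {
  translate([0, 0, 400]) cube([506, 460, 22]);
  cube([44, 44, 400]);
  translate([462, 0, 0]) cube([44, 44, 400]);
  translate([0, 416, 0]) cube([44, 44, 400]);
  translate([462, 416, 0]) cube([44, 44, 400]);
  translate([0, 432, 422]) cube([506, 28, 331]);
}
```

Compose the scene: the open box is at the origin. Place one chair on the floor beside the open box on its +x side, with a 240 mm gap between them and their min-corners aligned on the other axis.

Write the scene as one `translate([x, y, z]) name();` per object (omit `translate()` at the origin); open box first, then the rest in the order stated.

open_box();
translate([412, 0, 0]) chair();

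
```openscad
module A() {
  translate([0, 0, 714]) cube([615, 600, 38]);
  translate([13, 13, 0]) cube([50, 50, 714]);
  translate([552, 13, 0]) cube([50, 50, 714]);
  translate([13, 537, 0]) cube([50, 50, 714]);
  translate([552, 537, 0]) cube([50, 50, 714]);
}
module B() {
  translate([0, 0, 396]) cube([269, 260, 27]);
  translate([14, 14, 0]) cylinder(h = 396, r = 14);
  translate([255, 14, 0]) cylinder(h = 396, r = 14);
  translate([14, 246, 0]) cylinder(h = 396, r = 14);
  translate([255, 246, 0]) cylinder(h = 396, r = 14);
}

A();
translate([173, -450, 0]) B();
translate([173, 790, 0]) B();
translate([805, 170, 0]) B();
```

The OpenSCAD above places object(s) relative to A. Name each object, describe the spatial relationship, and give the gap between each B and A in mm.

Each stool's nearest face is 190 mm from the table's bounding box.

A is a table. B is a stool. Three stools sit around the table at the −y, +y, +x sides. The gap between each stool and the table is 190 mm.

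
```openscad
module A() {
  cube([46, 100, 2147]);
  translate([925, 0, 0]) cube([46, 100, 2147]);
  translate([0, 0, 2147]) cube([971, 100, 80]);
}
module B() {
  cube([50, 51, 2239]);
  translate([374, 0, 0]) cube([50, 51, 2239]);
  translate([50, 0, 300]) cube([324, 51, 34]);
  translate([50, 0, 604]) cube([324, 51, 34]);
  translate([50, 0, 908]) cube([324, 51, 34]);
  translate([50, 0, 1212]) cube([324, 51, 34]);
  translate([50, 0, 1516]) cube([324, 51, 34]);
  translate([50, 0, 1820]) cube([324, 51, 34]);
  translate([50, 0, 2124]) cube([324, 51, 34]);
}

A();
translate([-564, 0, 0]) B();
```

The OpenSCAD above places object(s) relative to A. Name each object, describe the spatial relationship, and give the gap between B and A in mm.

The ladder's nearest face is 140 mm from the door frame's −x face.

A is a door frame. B is a ladder. The ladder is on the floor beside the door frame on its −x side. The gap between the ladder and the door frame is 140 mm.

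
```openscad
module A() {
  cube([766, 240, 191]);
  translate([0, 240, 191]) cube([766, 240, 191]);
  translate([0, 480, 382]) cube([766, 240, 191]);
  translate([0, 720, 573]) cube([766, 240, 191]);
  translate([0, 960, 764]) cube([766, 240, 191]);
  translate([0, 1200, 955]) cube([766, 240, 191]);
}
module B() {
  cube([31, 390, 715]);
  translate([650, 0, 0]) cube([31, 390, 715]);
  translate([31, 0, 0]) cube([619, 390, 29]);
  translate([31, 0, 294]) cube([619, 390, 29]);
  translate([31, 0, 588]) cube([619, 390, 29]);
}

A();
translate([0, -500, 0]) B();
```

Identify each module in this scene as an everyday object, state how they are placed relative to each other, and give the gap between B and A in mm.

The bookshelf's nearest face is 110 mm from the staircase's −y face.

A is a staircase. B is a bookshelf. The bookshelf is on the floor beside the staircase on its −y side. The gap between the bookshelf and the staircase is 110 mm.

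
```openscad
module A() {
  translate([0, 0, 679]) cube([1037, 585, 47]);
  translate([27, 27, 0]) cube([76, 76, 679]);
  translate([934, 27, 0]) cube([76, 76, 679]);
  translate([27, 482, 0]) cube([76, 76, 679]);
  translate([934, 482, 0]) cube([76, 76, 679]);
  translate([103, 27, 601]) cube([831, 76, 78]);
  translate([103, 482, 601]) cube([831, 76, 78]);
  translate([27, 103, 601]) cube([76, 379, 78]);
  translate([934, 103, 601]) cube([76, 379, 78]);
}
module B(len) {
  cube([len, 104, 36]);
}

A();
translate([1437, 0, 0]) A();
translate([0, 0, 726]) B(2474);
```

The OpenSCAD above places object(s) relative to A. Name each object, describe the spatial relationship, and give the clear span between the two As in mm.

Second table starts at x = 1437; first ends at x = 1037; clear span = 1437 − 1037 = 400 mm.

A is a table. B is a beam. A beam spans the tops of two tables. The clear span between the two tables is 400 mm.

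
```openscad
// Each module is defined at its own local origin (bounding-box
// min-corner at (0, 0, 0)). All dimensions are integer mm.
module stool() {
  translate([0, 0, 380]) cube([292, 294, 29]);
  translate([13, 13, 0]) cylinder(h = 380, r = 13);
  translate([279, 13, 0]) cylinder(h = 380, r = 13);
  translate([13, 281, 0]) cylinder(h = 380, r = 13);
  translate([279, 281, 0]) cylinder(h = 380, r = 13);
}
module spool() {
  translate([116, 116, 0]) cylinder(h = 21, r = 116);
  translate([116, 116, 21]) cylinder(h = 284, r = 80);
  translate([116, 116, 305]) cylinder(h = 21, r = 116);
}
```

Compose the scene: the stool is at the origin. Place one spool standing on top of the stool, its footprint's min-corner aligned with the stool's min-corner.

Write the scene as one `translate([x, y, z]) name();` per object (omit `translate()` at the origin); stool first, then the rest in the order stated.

stool();
translate([0, 0, 409]) spool();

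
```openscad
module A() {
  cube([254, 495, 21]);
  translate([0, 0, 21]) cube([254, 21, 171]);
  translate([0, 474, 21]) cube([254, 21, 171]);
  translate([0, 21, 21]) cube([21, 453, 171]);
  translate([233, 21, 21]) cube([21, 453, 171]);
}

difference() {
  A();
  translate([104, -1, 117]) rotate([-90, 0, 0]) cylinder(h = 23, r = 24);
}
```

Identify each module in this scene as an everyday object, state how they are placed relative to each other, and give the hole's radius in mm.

The subtracted cylinder has r = 24 mm.

A is an open box. The open box has a circular hole through its front wall. The hole's radius is 24 mm.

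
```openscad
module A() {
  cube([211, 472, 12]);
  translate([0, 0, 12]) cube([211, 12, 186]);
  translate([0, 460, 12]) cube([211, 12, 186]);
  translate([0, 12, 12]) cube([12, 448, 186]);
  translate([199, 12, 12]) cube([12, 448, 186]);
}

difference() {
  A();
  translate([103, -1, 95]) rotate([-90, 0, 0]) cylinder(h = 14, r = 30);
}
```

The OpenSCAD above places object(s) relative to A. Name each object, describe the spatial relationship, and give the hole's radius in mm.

The subtracted cylinder has r = 30 mm.

A is an open box. The open box has a circular hole through its front wall. The hole's radius is 30 mm.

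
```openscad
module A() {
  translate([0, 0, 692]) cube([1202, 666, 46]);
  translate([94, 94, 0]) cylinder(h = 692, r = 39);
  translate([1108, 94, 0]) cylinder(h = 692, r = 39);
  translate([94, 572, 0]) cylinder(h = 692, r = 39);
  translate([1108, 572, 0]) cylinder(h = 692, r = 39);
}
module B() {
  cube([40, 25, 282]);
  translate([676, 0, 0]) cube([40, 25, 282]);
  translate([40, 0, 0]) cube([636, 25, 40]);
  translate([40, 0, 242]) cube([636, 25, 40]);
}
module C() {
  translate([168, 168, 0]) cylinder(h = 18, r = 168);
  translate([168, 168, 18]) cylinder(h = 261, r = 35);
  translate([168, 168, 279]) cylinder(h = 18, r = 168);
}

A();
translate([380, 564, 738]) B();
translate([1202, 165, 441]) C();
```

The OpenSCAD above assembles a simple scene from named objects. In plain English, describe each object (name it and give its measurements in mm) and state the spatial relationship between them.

A is a table: top 1202 mm (x) × 666 mm (y), 46 mm thick, upper face at z = 738 mm, on four round legs of 78 mm diameter, each leg's bounding box inset 55 mm from the nearest pair of top edges, running from z = 0 to the bottom of the top.

B is a rectangular picture frame lying in the x–z plane (depth along y). The opening is 636 mm wide (x) by 202 mm tall (z), surrounded by a border 40 mm wide on all four sides. The frame is 25 mm deep and is made of two full-height vertical stiles with two horizontal rails fitted between them.

C is a spool: two coaxial disc flanges of radius 168 mm and thickness 18 mm, joined by a core cylinder of radius 35 mm and height 261 mm. The lower flange rests on z = 0 and the three cylinders share a vertical axis.

The picture frame is on top of the table. The spool is beside the table with their tops flush at z = 738.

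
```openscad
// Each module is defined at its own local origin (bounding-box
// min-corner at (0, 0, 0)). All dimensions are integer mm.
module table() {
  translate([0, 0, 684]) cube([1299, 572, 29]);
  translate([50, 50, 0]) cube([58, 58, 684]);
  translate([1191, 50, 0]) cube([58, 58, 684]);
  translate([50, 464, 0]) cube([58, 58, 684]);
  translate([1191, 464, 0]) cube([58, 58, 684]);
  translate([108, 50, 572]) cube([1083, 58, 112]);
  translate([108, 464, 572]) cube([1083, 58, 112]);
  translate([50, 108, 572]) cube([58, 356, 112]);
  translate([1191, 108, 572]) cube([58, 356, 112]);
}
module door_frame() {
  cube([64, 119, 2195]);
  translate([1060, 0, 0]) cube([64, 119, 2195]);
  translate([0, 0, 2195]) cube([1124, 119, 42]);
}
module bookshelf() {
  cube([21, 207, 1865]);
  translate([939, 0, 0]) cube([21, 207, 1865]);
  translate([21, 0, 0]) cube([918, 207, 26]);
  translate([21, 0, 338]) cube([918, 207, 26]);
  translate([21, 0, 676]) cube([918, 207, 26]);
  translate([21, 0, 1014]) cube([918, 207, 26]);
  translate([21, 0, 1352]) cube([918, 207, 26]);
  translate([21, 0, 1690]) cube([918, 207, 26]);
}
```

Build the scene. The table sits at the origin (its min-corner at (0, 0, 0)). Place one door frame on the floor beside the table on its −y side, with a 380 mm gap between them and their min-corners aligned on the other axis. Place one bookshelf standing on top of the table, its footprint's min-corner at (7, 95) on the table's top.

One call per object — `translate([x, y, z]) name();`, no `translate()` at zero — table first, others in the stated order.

table();
translate([0, -499, 0]) door_frame();
translate([7, 95, 713]) bookshelf();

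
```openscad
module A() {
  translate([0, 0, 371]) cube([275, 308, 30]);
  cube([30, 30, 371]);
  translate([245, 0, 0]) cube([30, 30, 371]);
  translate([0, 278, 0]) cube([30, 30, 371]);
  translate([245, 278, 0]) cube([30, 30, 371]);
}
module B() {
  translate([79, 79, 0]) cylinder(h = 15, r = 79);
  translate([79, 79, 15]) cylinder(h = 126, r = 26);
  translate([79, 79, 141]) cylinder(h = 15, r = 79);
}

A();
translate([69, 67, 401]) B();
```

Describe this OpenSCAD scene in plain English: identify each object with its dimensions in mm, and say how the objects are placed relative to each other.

A is a simple wooden stool: a rectangular seat 275 mm (x) by 308 mm (y), 30 mm thick, top face at z = 401 mm, on four square legs, each 30×30 mm in cross-section. The legs rest on z = 0, each flush with a corner of the seat.

B is a spool: two coaxial disc flanges of radius 79 mm and thickness 15 mm, joined by a core cylinder of radius 26 mm and height 126 mm. The lower flange rests on z = 0 and the three cylinders share a vertical axis.

The spool is on top of the stool.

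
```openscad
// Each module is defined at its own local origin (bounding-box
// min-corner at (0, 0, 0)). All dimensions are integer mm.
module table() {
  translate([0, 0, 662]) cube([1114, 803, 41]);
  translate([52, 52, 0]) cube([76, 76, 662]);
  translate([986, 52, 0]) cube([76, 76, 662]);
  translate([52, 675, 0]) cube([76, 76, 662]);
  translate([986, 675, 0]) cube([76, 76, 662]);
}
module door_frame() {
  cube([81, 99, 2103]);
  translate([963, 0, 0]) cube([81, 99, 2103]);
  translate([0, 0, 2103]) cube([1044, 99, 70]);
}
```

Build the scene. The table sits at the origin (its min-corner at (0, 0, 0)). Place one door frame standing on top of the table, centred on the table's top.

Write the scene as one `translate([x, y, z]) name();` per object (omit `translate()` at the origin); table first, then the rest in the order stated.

table();
translate([35, 352, 703]) door_frame();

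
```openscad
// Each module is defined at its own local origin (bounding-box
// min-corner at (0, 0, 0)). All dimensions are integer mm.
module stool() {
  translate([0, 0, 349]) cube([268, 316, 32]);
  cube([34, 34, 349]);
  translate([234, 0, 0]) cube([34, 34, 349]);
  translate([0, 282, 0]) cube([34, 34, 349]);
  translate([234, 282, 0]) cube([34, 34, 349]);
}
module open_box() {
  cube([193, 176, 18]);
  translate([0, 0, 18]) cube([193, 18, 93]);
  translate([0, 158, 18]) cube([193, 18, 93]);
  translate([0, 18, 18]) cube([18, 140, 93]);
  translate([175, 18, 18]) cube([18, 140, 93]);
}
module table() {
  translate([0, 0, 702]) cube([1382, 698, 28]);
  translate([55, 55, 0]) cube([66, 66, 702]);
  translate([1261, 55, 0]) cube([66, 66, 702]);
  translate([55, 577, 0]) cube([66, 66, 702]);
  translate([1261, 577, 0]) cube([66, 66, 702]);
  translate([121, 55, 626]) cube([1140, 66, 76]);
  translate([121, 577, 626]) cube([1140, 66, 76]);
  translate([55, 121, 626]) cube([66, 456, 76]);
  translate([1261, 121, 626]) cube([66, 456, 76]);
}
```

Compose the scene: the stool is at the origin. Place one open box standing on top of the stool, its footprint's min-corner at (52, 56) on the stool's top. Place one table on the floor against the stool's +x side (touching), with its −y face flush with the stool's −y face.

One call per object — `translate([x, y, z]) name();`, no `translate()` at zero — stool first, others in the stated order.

stool();
translate([52, 56, 381]) open_box();
translate([268, 0, 0]) table();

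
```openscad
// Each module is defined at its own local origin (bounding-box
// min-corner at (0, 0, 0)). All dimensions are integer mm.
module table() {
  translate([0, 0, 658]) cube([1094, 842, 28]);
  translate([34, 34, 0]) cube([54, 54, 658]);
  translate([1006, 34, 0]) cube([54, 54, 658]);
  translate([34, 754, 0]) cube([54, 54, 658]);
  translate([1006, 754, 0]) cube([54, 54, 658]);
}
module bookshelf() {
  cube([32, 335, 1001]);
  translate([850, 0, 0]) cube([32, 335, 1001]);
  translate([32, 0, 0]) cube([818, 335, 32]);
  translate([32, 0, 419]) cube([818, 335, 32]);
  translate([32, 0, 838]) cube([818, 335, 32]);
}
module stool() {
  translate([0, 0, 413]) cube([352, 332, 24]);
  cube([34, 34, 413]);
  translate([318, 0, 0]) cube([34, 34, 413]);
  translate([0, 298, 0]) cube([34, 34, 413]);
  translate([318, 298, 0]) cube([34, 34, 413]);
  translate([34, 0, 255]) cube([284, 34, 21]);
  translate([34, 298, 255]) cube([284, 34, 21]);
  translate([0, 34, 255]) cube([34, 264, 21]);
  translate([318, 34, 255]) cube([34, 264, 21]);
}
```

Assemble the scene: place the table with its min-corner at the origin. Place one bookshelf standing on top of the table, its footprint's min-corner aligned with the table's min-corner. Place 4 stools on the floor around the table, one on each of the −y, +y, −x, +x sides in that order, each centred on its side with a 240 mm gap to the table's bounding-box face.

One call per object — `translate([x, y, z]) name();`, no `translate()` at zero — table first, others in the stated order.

table();
translate([0, 0, 686]) bookshelf();
translate([371, -572, 0]) stool();
translate([371, 1082, 0]) stool();
translate([-592, 255, 0]) stool();
translate([1334, 255, 0]) stool();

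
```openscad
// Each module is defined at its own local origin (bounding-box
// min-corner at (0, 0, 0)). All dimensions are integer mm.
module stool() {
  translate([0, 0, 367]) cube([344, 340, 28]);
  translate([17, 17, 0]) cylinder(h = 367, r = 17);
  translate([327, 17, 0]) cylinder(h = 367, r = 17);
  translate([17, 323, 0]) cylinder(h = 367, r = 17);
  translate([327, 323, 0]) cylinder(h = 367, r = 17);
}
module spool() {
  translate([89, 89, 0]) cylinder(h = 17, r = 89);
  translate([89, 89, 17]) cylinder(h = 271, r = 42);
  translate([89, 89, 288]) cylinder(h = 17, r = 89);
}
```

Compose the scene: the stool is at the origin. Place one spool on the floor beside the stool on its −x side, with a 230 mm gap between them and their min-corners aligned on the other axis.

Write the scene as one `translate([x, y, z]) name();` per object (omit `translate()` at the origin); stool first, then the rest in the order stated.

stool();
translate([-408, 0, 0]) spool();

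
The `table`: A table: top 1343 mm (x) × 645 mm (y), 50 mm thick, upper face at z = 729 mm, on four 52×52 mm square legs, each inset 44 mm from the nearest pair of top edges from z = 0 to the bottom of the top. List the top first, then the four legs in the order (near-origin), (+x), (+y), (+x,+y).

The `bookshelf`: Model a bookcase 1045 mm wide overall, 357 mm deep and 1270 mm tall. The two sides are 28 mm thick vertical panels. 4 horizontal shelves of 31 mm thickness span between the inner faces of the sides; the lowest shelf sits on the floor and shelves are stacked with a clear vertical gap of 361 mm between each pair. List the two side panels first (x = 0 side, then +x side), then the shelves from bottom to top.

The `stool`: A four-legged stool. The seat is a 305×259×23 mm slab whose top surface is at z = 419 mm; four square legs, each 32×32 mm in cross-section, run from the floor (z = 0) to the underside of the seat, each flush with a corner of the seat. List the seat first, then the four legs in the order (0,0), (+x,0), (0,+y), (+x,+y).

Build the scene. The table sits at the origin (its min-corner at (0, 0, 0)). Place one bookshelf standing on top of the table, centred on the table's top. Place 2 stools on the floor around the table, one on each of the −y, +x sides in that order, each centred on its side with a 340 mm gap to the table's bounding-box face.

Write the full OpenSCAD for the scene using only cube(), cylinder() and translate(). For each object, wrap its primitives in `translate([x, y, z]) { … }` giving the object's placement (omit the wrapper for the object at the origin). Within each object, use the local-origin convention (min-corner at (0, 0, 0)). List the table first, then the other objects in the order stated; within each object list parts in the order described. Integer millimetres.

translate([0, 0, 679]) cube([1343, 645, 50]);
translate([44, 44, 0]) cube([52, 52, 679]);
translate([1247, 44, 0]) cube([52, 52, 679]);
translate([44, 549, 0]) cube([52, 52, 679]);
translate([1247, 549, 0]) cube([52, 52, 679]);
translate([149, 144, 729]) {
  cube([28, 357, 1270]);
  translate([1017, 0, 0]) cube([28, 357, 1270]);
  translate([28, 0, 0]) cube([989, 357, 31]);
  translate([28, 0, 392]) cube([989, 357, 31]);
  translate([28, 0, 784]) cube([989, 357, 31]);
  translate([28, 0, 1176]) cube([989, 357, 31]);
}
translate([519, -599, 0]) {
  translate([0, 0, 396]) cube([305, 259, 23]);
  cube([32, 32, 396]);
  translate([273, 0, 0]) cube([32, 32, 396]);
  translate([0, 227, 0]) cube([32, 32, 396]);
  translate([273, 227, 0]) cube([32, 32, 396]);
}
translate([1683, 193, 0]) {
  translate([0, 0, 396]) cube([305, 259, 23]);
  cube([32, 32, 396]);
  translate([273, 0, 0]) cube([32, 32, 396]);
  translate([0, 227, 0]) cube([32, 32, 396]);
  translate([273, 227, 0]) cube([32, 32, 396]);
}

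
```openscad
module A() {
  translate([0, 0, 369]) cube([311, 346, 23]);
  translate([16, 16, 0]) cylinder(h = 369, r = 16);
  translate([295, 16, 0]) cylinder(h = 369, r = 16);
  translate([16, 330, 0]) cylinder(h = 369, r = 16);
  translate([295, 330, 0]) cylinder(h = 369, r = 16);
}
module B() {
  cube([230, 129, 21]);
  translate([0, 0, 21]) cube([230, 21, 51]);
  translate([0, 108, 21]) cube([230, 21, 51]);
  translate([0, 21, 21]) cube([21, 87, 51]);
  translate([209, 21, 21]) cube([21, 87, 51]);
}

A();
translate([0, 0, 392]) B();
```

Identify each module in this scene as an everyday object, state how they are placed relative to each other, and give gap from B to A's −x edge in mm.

A is a stool. B is an open box. The open box is on top of the stool. The gap from the open box to the stool's −x edge is 0 mm.

The open box's min-x is at 0; the stool's min-x is 0; gap = 0 mm.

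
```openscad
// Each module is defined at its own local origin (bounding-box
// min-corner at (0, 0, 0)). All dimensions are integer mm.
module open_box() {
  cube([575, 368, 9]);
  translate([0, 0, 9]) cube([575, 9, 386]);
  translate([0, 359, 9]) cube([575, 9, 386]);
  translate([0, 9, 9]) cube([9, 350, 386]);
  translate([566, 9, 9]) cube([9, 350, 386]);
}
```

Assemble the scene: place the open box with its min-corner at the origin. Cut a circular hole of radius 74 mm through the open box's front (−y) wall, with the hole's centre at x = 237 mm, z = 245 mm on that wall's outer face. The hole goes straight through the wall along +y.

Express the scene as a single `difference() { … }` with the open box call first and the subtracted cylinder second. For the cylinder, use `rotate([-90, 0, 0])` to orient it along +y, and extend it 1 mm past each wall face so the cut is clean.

difference() {
  open_box();
  translate([237, -1, 245]) rotate([-90, 0, 0]) cylinder(h = 11, r = 74);
}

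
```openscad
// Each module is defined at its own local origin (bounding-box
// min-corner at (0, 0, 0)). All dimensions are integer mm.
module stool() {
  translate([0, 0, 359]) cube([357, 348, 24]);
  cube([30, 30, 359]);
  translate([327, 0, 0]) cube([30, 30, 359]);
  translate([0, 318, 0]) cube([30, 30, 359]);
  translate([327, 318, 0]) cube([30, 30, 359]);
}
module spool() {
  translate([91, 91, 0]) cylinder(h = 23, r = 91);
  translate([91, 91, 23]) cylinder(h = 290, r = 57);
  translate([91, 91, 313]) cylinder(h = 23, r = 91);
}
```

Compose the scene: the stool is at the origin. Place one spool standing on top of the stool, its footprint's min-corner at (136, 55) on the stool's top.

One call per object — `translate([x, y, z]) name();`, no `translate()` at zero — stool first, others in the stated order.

stool();
translate([136, 55, 383]) spool();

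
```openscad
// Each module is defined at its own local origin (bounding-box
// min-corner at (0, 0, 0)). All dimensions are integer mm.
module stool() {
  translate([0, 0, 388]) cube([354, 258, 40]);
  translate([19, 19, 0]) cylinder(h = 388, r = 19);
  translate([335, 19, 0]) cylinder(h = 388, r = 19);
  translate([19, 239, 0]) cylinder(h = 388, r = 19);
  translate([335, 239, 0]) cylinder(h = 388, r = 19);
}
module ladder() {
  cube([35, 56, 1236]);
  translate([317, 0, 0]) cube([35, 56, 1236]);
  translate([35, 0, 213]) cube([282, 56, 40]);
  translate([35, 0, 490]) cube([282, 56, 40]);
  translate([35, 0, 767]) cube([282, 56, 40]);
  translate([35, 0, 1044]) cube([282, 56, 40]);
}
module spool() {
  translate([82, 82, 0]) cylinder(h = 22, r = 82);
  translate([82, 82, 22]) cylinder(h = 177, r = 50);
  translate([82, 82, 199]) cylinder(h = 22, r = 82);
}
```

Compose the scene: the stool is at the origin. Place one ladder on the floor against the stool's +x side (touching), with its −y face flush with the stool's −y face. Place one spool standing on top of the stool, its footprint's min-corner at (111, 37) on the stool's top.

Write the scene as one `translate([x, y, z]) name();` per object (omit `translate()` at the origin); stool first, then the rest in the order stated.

stool();
translate([354, 0, 0]) ladder();
translate([111, 37, 428]) spool();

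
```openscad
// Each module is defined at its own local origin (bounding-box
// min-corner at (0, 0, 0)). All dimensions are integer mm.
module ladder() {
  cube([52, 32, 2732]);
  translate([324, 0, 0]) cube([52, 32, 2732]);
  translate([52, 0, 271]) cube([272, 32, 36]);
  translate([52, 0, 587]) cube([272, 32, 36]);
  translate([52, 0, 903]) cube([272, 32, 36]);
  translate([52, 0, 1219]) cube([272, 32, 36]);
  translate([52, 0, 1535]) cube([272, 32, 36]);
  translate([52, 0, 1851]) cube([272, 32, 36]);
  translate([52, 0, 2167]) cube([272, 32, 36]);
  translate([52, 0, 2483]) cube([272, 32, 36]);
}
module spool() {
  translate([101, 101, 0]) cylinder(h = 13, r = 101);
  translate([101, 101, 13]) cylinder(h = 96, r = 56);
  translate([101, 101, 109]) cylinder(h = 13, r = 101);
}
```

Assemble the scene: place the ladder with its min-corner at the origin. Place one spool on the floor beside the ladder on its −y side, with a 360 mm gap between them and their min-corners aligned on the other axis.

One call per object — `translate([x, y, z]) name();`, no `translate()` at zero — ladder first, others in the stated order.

ladder();
translate([0, -562, 0]) spool();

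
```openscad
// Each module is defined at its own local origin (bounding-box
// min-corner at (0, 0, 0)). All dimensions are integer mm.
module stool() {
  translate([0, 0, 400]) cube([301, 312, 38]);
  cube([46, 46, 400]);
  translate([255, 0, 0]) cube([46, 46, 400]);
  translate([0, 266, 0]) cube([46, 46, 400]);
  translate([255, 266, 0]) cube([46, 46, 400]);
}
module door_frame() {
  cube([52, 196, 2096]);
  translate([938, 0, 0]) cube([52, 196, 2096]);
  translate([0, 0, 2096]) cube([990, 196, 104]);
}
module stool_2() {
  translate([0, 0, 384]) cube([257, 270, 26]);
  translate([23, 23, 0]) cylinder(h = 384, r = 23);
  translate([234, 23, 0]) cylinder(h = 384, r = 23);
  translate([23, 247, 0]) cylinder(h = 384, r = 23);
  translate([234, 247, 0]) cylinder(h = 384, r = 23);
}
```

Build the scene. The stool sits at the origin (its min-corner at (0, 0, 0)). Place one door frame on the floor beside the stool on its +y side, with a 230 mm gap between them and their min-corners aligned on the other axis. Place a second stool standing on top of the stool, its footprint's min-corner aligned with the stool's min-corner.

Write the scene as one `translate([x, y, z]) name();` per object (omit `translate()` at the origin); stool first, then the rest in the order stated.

stool();
translate([0, 542, 0]) door_frame();
translate([0, 0, 438]) stool_2();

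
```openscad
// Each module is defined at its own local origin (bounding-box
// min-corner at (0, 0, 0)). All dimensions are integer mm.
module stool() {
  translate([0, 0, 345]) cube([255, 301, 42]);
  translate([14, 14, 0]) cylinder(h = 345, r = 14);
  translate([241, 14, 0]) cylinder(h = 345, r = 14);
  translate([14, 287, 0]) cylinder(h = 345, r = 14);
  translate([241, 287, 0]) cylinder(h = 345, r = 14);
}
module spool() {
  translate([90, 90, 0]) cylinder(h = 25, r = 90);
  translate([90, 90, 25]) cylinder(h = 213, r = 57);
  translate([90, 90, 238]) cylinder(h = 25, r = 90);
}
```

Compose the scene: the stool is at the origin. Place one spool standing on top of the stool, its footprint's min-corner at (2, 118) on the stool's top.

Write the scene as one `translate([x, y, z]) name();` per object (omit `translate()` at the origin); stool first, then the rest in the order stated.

stool();
translate([2, 118, 387]) spool();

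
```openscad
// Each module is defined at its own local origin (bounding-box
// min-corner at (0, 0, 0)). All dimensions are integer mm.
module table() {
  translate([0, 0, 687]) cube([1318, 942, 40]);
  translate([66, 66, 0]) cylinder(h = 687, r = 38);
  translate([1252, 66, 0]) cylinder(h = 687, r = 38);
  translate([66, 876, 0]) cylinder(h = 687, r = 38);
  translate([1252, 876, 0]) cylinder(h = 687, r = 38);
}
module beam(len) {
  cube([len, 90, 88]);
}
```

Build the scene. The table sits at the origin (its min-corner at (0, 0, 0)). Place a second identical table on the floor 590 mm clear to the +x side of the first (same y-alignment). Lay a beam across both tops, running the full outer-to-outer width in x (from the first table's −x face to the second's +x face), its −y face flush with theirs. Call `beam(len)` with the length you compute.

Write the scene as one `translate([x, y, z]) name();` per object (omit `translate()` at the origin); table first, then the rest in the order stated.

table();
translate([1908, 0, 0]) table();
translate([0, 0, 727]) beam(3226);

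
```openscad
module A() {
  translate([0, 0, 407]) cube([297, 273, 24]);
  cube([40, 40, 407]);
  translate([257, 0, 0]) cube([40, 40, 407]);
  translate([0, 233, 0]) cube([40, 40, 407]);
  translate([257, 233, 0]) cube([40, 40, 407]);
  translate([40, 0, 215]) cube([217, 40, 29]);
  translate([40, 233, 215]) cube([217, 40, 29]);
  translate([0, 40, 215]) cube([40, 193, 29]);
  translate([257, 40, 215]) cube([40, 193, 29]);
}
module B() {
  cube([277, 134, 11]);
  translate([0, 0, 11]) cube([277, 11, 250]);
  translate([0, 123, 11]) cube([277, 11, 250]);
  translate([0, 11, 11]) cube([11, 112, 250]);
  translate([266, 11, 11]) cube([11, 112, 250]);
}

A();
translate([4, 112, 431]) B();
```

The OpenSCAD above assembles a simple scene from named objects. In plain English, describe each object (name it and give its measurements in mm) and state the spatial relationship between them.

A is a four-legged stool. The seat is 297×273 mm, 24 mm thick, top at z = 431 mm. It stands on four square legs, each 40×40 mm in cross-section, from z = 0 to the seat underside, each flush with a corner of the seat. Four stretchers, 40 mm wide and 29 mm tall, connect adjacent legs with their undersides at z = 215 mm, each running between the inner faces of the legs it joins and aligned with the legs' outer faces on the other axis.

B is an open-topped rectangular box: outside dimensions 277×134×261 mm, with a uniform wall and base thickness of 11 mm. The base is a full 277×134 slab on the floor; four walls sit on top of the base. The front and back walls (the −y and +y sides) span the full width; the two side walls fit between them.

The open box is on top of the stool.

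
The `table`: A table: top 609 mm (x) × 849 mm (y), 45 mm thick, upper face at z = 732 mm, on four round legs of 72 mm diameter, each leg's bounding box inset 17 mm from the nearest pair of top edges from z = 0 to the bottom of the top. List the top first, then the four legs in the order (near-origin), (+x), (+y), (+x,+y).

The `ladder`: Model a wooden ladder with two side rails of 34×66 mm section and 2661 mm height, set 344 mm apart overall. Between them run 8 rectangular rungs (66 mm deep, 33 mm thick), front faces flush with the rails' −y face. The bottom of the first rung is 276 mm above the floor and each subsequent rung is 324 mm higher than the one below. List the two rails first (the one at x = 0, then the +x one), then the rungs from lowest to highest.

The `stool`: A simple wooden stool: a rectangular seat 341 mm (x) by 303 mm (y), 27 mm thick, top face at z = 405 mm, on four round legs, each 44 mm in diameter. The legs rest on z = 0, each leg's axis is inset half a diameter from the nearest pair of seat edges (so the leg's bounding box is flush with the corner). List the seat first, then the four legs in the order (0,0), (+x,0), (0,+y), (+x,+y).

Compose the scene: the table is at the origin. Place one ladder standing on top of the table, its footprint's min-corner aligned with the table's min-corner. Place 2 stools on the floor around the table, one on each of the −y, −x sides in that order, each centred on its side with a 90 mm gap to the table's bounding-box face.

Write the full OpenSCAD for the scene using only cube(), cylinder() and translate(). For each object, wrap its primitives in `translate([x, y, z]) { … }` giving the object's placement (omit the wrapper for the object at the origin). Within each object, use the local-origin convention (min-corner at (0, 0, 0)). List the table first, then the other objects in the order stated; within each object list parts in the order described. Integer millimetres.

translate([0, 0, 687]) cube([609, 849, 45]);
translate([53, 53, 0]) cylinder(h = 687, r = 36);
translate([556, 53, 0]) cylinder(h = 687, r = 36);
translate([53, 796, 0]) cylinder(h = 687, r = 36);
translate([556, 796, 0]) cylinder(h = 687, r = 36);
translate([0, 0, 732]) {
  cube([34, 66, 2661]);
  translate([310, 0, 0]) cube([34, 66, 2661]);
  translate([34, 0, 276]) cube([276, 66, 33]);
  translate([34, 0, 600]) cube([276, 66, 33]);
  translate([34, 0, 924]) cube([276, 66, 33]);
  translate([34, 0, 1248]) cube([276, 66, 33]);
  translate([34, 0, 1572]) cube([276, 66, 33]);
  translate([34, 0, 1896]) cube([276, 66, 33]);
  translate([34, 0, 2220]) cube([276, 66, 33]);
  translate([34, 0, 2544]) cube([276, 66, 33]);
}
translate([134, -393, 0]) {
  translate([0, 0, 378]) cube([341, 303, 27]);
  translate([22, 22, 0]) cylinder(h = 378, r = 22);
  translate([319, 22, 0]) cylinder(h = 378, r = 22);
  translate([22, 281, 0]) cylinder(h = 378, r = 22);
  translate([319, 281, 0]) cylinder(h = 378, r = 22);
}
translate([-431, 273, 0]) {
  translate([0, 0, 378]) cube([341, 303, 27]);
  translate([22, 22, 0]) cylinder(h = 378, r = 22);
  translate([319, 22, 0]) cylinder(h = 378, r = 22);
  translate([22, 281, 0]) cylinder(h = 378, r = 22);
  translate([319, 281, 0]) cylinder(h = 378, r = 22);
}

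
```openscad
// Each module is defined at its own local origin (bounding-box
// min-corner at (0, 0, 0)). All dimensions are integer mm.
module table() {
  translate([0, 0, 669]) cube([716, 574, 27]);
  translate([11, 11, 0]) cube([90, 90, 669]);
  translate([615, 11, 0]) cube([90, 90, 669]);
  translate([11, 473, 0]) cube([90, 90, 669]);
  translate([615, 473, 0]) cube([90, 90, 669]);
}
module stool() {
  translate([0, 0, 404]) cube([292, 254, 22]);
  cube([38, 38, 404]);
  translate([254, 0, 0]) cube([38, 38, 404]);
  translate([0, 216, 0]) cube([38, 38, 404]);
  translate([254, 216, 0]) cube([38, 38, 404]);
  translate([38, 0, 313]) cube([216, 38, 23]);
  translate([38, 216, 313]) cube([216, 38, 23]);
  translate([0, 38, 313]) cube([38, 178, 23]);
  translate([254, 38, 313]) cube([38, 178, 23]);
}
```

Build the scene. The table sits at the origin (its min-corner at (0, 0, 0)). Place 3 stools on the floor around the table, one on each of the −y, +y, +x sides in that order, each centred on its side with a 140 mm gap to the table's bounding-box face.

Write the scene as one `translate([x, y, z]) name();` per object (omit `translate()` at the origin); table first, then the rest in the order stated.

table();
translate([212, -394, 0]) stool();
translate([212, 714, 0]) stool();
translate([856, 160, 0]) stool();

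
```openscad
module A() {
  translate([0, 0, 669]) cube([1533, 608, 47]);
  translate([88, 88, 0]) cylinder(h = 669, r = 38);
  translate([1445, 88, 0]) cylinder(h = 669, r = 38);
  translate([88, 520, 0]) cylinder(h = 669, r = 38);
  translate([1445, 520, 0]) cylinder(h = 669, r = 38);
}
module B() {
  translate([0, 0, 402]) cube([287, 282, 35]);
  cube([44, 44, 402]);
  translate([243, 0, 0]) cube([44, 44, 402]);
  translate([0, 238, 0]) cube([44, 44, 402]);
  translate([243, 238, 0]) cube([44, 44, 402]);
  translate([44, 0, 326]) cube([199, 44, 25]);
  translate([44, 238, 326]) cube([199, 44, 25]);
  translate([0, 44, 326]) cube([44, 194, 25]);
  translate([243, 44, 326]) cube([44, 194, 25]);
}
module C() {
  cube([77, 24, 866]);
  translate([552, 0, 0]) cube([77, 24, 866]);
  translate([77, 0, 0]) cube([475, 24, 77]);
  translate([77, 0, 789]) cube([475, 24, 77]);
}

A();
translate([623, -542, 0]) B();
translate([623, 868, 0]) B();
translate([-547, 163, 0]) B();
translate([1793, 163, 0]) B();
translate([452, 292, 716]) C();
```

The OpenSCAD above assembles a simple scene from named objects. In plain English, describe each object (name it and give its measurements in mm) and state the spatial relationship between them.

A is a rectangular dining table. The top is 1533×608×47 mm with its upper surface at z = 716 mm. It stands on four round legs of 76 mm diameter, each leg's bounding box inset 50 mm from the nearest pair of top edges, running from the floor to the underside of the top.

B is a four-legged stool. The seat is 287×282 mm, 35 mm thick, top at z = 437 mm. It stands on four square legs, each 44×44 mm in cross-section, from z = 0 to the seat underside, each flush with a corner of the seat. Four stretchers, 44 mm wide and 25 mm tall, connect adjacent legs with their undersides at z = 326 mm, each running between the inner faces of the legs it joins and aligned with the legs' outer faces on the other axis.

C is a picture frame with a 475×712 mm rectangular opening (x by z) and a uniform 77 mm border on every side. Frame depth is 24 mm along y. It is built from two vertical stiles running the full outside height and two horizontal rails spanning the gap between the stiles.

Four stools sit around the table at the −y, +y, −x, +x sides. The picture frame is on top of the table, centred.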